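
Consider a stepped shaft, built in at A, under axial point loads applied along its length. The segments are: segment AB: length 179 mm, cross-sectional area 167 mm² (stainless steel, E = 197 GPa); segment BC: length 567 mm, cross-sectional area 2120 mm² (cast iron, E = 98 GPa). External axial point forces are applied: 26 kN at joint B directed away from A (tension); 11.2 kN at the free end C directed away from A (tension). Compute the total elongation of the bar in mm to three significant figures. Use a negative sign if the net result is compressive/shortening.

Internal axial forces (sectioning from the free end, tension +): N_BC = 11.2 kN, N_AB = 37.2 kN.
δ_AB = 37200·179/(167·197000) = 0.2024 mm
δ_BC = 11200·567/(2120·98000) = 0.03057 mm
δ = Σδ_i = 0.233 mm.

0.233 mm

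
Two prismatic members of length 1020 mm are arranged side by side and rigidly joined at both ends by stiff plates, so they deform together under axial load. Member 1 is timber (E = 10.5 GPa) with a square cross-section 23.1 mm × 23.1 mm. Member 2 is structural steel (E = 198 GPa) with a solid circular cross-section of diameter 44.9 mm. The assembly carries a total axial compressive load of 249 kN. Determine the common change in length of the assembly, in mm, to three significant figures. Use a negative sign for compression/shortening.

-0.796 mm

A_1 = 533.6 mm².
A_2 = 1583 mm².
Equal strain + equilibrium ⇒ each member carries load in proportion to AE: A₁E₁ = 5603000 N, A₂E₂ = 313500000 N, ΣAE = 319100000 N.
δ = PL/ΣAE = -249000·1020/319100000 = -0.7959 mm.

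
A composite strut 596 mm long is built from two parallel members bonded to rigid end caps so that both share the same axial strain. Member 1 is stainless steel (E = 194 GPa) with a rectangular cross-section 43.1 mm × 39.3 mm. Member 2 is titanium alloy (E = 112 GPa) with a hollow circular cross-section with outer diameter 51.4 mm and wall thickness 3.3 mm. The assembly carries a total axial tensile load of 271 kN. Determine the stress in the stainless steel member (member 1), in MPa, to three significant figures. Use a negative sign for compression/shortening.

137 MPa

A_1 = 1694 mm².
A_2 = 498.7 mm².
Equal strain + equilibrium ⇒ each member carries load in proportion to AE: A₁E₁ = 328600000 N, A₂E₂ = 55850000 N, ΣAE = 384500000 N.
σ₁ = P·E₁/ΣAE = 271000·194000/384500000 = 136.7 MPa.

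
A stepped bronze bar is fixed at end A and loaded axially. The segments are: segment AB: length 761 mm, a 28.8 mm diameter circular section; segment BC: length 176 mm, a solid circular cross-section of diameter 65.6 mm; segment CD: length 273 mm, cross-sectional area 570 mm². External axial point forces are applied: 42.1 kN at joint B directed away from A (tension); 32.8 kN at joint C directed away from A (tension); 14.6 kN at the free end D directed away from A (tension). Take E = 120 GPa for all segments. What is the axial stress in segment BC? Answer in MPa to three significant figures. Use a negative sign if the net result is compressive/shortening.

14.0 MPa

Internal axial forces (sectioning from the free end, tension +): N_CD = 14.6 kN, N_BC = 47.4 kN, N_AB = 89.5 kN.
A_BC = 3380 mm².
σ_BC = N_BC/A_BC = 47400/3380 = 14.02 MPa.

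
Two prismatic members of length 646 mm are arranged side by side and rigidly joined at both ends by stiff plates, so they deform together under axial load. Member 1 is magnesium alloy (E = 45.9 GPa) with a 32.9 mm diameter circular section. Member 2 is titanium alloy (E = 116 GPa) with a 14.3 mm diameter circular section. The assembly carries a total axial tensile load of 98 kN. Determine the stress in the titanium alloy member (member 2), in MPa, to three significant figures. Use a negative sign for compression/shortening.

197 MPa

A_1 = 850.1 mm².
A_2 = 160.6 mm².
Equal strain + equilibrium ⇒ each member carries load in proportion to AE: A₁E₁ = 39020000 N, A₂E₂ = 18630000 N, ΣAE = 57650000 N.
σ₂ = P·E₂/ΣAE = 98000·116000/57650000 = 197.2 MPa.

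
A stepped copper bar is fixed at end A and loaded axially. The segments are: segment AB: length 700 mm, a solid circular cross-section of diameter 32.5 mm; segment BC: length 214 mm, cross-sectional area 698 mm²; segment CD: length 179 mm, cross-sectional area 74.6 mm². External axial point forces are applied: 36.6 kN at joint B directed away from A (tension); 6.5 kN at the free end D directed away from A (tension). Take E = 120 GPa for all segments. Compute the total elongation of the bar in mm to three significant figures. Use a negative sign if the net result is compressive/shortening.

0.450 mm

Internal axial forces (sectioning from the free end, tension +): N_CD = 6.5 kN, N_BC = 6.5 kN, N_AB = 43.1 kN.
A_AB = 829.6 mm².
δ_AB = 43100·700/(829.6·120000) = 0.3031 mm
δ_BC = 6500·214/(698·120000) = 0.01661 mm
δ_CD = 6500·179/(74.6·120000) = 0.13 mm
δ = Σδ_i = 0.4496 mm.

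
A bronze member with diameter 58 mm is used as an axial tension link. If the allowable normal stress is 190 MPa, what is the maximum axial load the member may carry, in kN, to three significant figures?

502 kN

A = 2642 mm².
P_max = σ_allow · A = 190 · 2642 = 502000 N = 502 kN.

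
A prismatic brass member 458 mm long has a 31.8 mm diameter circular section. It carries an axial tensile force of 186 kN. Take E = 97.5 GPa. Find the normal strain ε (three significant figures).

0.00240

A = 794.2 mm².
σ = N/A = 234.2 MPa; ε = σ/E = 234.2/97500 = 2.402e-03.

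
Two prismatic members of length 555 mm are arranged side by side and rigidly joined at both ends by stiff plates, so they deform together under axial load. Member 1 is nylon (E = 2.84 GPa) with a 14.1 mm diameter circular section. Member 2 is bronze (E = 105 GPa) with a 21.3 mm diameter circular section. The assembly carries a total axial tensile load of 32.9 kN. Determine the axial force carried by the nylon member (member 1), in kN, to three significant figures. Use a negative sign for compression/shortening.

0.385 kN

A_1 = 156.1 mm².
A_2 = 356.3 mm².
Equal strain + equilibrium ⇒ each member carries load in proportion to AE: A₁E₁ = 443500 N, A₂E₂ = 37410000 N, ΣAE = 37860000 N.
F₁ = P·A₁E₁/ΣAE = 32900·443500/37860000 = 385.4 N.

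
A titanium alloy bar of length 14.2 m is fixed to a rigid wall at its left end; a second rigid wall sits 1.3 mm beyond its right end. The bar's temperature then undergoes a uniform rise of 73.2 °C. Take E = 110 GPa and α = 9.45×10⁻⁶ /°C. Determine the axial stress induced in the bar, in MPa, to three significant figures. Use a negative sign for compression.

Free thermal expansion αLΔT = 9.45e-6 · 14200 · 73.2 = 9.823 mm.
The walls engage after the gap closes; constrained expansion = 9.823 − 1.3 = 8.523 mm.
The walls impose strain ε = −(8.523)/14200 = -6.0019e-04; σ = Eε = 110000 · -6.0019e-04 = -66.02 MPa.

-66.0 MPa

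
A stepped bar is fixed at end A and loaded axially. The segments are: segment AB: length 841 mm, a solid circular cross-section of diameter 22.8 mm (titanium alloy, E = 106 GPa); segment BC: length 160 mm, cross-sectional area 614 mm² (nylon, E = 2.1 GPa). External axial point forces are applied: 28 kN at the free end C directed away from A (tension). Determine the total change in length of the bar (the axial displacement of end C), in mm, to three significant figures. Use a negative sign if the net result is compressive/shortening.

4.02 mm

Internal axial forces (sectioning from the free end, tension +): N_BC = 28 kN, N_AB = 28 kN.
A_AB = 408.3 mm².
δ_AB = 28000·841/(408.3·106000) = 0.5441 mm
δ_BC = 28000·160/(614·2100) = 3.474 mm
δ = Σδ_i = 4.019 mm.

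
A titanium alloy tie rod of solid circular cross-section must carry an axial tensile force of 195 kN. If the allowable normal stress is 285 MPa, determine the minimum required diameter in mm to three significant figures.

Required area A ≥ P/σ_allow = 195000/285 = 684.2 mm².
For a solid circular section, d ≥ √(4A/π) = 29.52 mm.

29.5 mm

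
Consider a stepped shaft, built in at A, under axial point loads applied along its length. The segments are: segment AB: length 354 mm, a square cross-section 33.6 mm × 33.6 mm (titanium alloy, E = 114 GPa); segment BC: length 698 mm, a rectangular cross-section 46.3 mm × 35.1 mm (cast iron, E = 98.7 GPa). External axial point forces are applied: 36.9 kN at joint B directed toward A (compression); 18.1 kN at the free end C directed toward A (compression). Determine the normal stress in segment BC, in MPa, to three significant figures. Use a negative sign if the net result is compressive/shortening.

-11.1 MPa

Internal axial forces (sectioning from the free end, tension +): N_BC = -18.1 kN, N_AB = -55 kN.
A_BC = 1625 mm².
σ_BC = N_BC/A_BC = -18100/1625 = -11.14 MPa.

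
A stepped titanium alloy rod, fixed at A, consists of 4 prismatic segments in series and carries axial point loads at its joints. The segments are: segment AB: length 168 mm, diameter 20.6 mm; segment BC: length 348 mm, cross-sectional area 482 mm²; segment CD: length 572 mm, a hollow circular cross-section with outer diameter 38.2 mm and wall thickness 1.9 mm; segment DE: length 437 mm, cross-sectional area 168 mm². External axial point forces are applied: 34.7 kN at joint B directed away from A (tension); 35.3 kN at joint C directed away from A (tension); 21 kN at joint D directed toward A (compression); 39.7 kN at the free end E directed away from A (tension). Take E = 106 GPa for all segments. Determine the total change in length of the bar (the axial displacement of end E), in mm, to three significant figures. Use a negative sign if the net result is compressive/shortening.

Internal axial forces (sectioning from the free end, tension +): N_DE = 39.7 kN, N_CD = 18.7 kN, N_BC = 54 kN, N_AB = 88.7 kN.
A_AB = 333.3 mm².
A_CD = 216.7 mm².
δ_AB = 88700·168/(333.3·106000) = 0.4218 mm
δ_BC = 54000·348/(482·106000) = 0.3678 mm
δ_CD = 18700·572/(216.7·106000) = 0.4657 mm
δ_DE = 39700·437/(168·106000) = 0.9742 mm
δ = Σδ_i = 2.23 mm.

2.23 mm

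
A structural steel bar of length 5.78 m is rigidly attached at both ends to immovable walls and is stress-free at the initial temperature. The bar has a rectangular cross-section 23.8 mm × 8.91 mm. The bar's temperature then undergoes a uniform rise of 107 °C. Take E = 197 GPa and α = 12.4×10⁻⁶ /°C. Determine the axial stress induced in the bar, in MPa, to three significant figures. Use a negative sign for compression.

Free thermal expansion αLΔT = 12.4e-6 · 5780 · 107 = 7.669 mm.
The walls impose strain ε = −(7.669)/5780 = -1.3268e-03; σ = Eε = 197000 · -1.3268e-03 = -261.4 MPa.

-261 MPa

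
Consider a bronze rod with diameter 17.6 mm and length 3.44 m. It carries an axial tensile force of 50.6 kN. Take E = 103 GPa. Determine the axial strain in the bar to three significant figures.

0.00202

A = 243.3 mm².
σ = N/A = 208 MPa; ε = σ/E = 208/103000 = 2.019e-03.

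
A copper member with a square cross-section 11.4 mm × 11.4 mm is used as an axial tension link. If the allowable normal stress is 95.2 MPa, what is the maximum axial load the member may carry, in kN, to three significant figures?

12.4 kN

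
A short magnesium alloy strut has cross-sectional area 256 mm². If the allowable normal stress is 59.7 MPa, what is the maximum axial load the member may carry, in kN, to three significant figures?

P_max = σ_allow · A = 59.7 · 256 = 15280 N = 15.28 kN.

15.3 kN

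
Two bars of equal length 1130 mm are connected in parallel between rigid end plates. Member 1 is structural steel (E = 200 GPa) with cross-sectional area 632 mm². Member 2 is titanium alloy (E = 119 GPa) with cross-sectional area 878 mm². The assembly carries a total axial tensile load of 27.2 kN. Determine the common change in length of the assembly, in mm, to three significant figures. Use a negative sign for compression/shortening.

0.133 mm

Equal strain + equilibrium ⇒ each member carries load in proportion to AE: A₁E₁ = 126400000 N, A₂E₂ = 104500000 N, ΣAE = 230900000 N.
δ = PL/ΣAE = 27200·1130/230900000 = 0.1331 mm.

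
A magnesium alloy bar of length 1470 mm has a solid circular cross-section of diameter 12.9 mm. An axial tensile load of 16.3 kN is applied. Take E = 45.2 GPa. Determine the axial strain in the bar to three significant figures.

A = 130.7 mm².
σ = N/A = 124.7 MPa; ε = σ/E = 124.7/45200 = 2.759e-03.

0.00276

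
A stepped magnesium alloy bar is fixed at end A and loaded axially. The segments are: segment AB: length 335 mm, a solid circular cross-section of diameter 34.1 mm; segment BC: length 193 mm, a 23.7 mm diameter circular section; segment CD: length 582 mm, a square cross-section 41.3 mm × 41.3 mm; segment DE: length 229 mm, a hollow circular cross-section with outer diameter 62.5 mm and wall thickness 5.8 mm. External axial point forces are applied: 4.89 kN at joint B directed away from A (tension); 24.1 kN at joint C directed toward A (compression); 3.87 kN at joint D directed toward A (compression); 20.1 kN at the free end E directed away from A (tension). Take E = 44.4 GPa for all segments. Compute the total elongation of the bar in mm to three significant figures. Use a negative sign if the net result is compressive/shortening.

0.123 mm

Internal axial forces (sectioning from the free end, tension +): N_DE = 20.1 kN, N_CD = 16.23 kN, N_BC = -7.87 kN, N_AB = -2.98 kN.
A_AB = 913.3 mm².
A_BC = 441.2 mm².
A_CD = 1706 mm².
A_DE = 1033 mm².
δ_AB = -2980·335/(913.3·44400) = -0.02462 mm
δ_BC = -7870·193/(441.2·44400) = -0.07755 mm
δ_CD = 16230·582/(1706·44400) = 0.1247 mm
δ_DE = 20100·229/(1033·44400) = 0.1003 mm
δ = Σδ_i = 0.1229 mm.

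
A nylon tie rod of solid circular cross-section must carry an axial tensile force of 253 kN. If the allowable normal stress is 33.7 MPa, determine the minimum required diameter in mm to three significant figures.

97.8 mm

Required area A ≥ P/σ_allow = 253000/33.7 = 7507 mm².
For a solid circular section, d ≥ √(4A/π) = 97.77 mm.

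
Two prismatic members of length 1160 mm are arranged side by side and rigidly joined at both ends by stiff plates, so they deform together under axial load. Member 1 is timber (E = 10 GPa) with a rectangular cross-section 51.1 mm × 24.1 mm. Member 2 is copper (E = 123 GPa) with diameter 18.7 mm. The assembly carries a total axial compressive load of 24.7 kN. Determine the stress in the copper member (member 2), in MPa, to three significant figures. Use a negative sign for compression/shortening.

A_1 = 1232 mm².
A_2 = 274.6 mm².
Equal strain + equilibrium ⇒ each member carries load in proportion to AE: A₁E₁ = 12320000 N, A₂E₂ = 33780000 N, ΣAE = 46100000 N.
σ₂ = P·E₂/ΣAE = -24700·123000/46100000 = -65.91 MPa.

-65.9 MPa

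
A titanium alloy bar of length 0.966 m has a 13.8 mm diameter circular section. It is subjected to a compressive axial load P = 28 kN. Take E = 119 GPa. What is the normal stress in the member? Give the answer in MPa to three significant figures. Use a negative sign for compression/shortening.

-187 MPa

A = 149.6 mm².
σ = N/A = -28000/149.6 = -187.2 MPa.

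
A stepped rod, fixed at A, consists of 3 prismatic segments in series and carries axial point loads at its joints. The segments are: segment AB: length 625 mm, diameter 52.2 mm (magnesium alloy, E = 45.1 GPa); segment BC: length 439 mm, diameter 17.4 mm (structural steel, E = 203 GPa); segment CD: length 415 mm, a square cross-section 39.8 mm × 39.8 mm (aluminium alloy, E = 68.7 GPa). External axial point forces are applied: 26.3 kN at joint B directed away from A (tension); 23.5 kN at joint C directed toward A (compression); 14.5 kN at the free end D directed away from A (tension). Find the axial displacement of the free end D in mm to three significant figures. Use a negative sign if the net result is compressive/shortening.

0.0855 mm

Internal axial forces (sectioning from the free end, tension +): N_CD = 14.5 kN, N_BC = -9 kN, N_AB = 17.3 kN.
A_AB = 2140 mm².
A_BC = 237.8 mm².
A_CD = 1584 mm².
δ_AB = 17300·625/(2140·45100) = 0.112 mm
δ_BC = -9000·439/(237.8·203000) = -0.08185 mm
δ_CD = 14500·415/(1584·68700) = 0.0553 mm
δ = Σδ_i = 0.08547 mm.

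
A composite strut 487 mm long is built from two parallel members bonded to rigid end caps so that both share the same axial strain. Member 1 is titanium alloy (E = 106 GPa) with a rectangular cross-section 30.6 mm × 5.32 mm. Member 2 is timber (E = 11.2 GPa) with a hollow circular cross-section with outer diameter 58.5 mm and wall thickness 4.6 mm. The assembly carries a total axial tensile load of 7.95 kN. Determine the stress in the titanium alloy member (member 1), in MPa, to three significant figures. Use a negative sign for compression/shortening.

A_1 = 162.8 mm².
A_2 = 778.9 mm².
Equal strain + equilibrium ⇒ each member carries load in proportion to AE: A₁E₁ = 17260000 N, A₂E₂ = 8724000 N, ΣAE = 25980000 N.
σ₁ = P·E₁/ΣAE = 7950·106000/25980000 = 32.44 MPa.

32.4 MPa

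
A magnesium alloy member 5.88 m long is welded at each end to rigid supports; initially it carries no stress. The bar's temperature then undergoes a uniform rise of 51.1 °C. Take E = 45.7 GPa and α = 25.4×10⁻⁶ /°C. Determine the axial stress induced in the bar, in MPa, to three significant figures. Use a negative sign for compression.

Free thermal expansion αLΔT = 25.4e-6 · 5880 · 51.1 = 7.632 mm.
The walls impose strain ε = −(7.632)/5880 = -1.2979e-03; σ = Eε = 45700 · -1.2979e-03 = -59.32 MPa.

-59.3 MPa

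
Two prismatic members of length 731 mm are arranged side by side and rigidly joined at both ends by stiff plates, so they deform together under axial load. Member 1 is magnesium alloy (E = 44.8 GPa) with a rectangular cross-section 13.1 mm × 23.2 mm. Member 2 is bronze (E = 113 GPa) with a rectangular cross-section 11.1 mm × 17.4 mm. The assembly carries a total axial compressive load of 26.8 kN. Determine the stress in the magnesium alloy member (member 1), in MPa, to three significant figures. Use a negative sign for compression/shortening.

-33.9 MPa

A_1 = 303.9 mm².
A_2 = 193.1 mm².
Equal strain + equilibrium ⇒ each member carries load in proportion to AE: A₁E₁ = 13620000 N, A₂E₂ = 21820000 N, ΣAE = 35440000 N.
σ₁ = P·E₁/ΣAE = -26800·44800/35440000 = -33.88 MPa.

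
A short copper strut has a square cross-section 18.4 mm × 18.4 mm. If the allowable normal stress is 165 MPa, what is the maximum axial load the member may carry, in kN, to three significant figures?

A = 338.6 mm².
P_max = σ_allow · A = 165 · 338.6 = 55860 N = 55.86 kN.

55.9 kN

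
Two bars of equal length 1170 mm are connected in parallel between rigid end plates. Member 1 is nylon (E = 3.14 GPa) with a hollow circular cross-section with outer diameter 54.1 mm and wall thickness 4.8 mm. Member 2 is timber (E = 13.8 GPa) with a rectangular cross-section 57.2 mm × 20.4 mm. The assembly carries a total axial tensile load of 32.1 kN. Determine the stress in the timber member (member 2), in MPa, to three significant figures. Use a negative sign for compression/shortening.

24.0 MPa

A_1 = 743.4 mm².
A_2 = 1167 mm².
Equal strain + equilibrium ⇒ each member carries load in proportion to AE: A₁E₁ = 2334000 N, A₂E₂ = 16100000 N, ΣAE = 18440000 N.
σ₂ = P·E₂/ΣAE = 32100·13800/18440000 = 24.03 MPa.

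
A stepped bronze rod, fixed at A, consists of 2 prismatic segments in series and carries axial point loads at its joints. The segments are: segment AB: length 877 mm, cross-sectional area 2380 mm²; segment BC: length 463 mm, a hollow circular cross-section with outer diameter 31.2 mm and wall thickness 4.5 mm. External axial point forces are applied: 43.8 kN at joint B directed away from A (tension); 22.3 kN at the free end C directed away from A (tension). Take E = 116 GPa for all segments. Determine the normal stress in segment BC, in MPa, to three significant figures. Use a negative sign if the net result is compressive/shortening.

Internal axial forces (sectioning from the free end, tension +): N_BC = 22.3 kN, N_AB = 66.1 kN.
A_BC = 377.5 mm².
σ_BC = N_BC/A_BC = 22300/377.5 = 59.08 MPa.

59.1 MPa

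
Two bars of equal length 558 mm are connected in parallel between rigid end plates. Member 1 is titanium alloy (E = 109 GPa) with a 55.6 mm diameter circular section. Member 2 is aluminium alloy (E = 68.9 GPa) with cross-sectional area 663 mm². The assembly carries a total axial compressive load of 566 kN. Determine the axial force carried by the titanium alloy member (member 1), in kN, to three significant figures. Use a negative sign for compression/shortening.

A_1 = 2428 mm².
Equal strain + equilibrium ⇒ each member carries load in proportion to AE: A₁E₁ = 264600000 N, A₂E₂ = 45680000 N, ΣAE = 310300000 N.
F₁ = P·A₁E₁/ΣAE = -566000·264600000/310300000 = -482700 N.

-483 kN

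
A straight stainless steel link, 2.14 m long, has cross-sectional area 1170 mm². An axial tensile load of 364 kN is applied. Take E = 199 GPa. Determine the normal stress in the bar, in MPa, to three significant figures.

σ = N/A = 364000/1170 = 311.1 MPa.

311 MPa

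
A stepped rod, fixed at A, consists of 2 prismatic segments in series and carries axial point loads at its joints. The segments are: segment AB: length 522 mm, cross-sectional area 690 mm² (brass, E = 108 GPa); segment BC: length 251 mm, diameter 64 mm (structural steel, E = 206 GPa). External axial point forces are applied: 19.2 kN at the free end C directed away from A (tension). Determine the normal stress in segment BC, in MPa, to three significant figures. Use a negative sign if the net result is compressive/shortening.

5.97 MPa

Internal axial forces (sectioning from the free end, tension +): N_BC = 19.2 kN, N_AB = 19.2 kN.
A_BC = 3217 mm².
σ_BC = N_BC/A_BC = 19200/3217 = 5.968 MPa.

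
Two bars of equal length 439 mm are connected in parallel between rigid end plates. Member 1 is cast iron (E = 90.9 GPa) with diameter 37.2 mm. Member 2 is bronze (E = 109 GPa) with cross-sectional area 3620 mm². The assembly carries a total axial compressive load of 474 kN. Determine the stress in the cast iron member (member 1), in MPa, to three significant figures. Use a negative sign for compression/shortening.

-87.3 MPa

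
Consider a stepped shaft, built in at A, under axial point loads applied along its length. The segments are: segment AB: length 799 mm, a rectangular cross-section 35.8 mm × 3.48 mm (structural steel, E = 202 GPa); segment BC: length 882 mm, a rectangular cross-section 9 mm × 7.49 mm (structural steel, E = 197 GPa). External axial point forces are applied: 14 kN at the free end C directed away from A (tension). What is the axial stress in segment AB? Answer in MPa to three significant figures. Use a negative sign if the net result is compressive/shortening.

Internal axial forces (sectioning from the free end, tension +): N_BC = 14 kN, N_AB = 14 kN.
A_AB = 124.6 mm².
σ_AB = N_AB/A_AB = 14000/124.6 = 112.4 MPa.

112 MPa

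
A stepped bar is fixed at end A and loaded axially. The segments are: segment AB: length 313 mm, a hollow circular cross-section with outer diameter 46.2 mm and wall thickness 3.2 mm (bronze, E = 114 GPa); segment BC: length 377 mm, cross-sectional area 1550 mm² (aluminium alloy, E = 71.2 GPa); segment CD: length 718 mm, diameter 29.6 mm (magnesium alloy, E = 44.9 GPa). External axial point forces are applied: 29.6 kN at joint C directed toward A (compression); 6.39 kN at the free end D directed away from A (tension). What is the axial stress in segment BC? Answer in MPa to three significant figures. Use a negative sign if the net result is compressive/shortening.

Internal axial forces (sectioning from the free end, tension +): N_CD = 6.39 kN, N_BC = -23.21 kN, N_AB = -23.21 kN.
σ_BC = N_BC/A_BC = -23210/1550 = -14.97 MPa.

-15.0 MPa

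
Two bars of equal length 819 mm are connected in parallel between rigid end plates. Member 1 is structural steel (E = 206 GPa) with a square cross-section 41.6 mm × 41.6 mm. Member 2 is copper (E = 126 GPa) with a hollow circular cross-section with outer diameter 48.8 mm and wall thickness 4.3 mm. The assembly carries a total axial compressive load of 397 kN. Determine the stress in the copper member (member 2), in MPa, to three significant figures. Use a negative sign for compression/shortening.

-116 MPa

A_1 = 1731 mm².
A_2 = 601.1 mm².
Equal strain + equilibrium ⇒ each member carries load in proportion to AE: A₁E₁ = 356500000 N, A₂E₂ = 75740000 N, ΣAE = 432200000 N.
σ₂ = P·E₂/ΣAE = -397000·126000/432200000 = -115.7 MPa.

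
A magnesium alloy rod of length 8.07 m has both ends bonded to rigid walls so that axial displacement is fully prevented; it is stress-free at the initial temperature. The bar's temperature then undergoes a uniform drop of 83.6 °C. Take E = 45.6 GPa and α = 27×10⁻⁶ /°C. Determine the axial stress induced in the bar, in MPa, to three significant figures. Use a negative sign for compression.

103 MPa

Free thermal expansion αLΔT = 27e-6 · 8070 · -83.6 = -18.22 mm.
The walls impose strain ε = −(-18.22)/8070 = 2.2572e-03; σ = Eε = 45600 · 2.2572e-03 = 102.9 MPa.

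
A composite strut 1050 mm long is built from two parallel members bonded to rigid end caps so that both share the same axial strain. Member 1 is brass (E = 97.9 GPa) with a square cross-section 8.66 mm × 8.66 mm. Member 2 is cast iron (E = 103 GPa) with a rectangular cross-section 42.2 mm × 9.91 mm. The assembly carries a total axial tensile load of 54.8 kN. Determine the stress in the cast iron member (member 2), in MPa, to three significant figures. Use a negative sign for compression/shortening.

A_1 = 75 mm².
A_2 = 418.2 mm².
Equal strain + equilibrium ⇒ each member carries load in proportion to AE: A₁E₁ = 7342000 N, A₂E₂ = 43070000 N, ΣAE = 50420000 N.
σ₂ = P·E₂/ΣAE = 54800·103000/50420000 = 112 MPa.

112 MPa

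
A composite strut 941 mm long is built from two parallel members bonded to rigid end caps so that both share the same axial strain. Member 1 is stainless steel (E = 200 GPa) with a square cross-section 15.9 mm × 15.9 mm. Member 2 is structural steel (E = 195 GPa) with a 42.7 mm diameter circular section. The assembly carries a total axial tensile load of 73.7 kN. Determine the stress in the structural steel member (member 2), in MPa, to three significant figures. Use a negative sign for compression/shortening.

43.6 MPa

A_1 = 252.8 mm².
A_2 = 1432 mm².
Equal strain + equilibrium ⇒ each member carries load in proportion to AE: A₁E₁ = 50560000 N, A₂E₂ = 279200000 N, ΣAE = 329800000 N.
σ₂ = P·E₂/ΣAE = 73700·195000/329800000 = 43.58 MPa.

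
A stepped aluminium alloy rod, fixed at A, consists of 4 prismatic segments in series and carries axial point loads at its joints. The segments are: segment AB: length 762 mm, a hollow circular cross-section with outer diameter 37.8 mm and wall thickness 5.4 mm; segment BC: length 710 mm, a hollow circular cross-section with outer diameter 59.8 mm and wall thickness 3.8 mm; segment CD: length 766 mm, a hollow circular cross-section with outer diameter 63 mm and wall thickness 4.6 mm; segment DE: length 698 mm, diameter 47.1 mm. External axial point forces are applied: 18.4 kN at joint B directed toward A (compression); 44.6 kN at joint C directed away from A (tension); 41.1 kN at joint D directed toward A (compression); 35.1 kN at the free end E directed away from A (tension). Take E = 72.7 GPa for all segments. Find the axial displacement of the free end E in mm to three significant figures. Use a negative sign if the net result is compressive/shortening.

Internal axial forces (sectioning from the free end, tension +): N_DE = 35.1 kN, N_CD = -6 kN, N_BC = 38.6 kN, N_AB = 20.2 kN.
A_AB = 549.7 mm².
A_BC = 668.5 mm².
A_CD = 844 mm².
A_DE = 1742 mm².
δ_AB = 20200·762/(549.7·72700) = 0.3852 mm
δ_BC = 38600·710/(668.5·72700) = 0.5639 mm
δ_CD = -6000·766/(844·72700) = -0.07491 mm
δ_DE = 35100·698/(1742·72700) = 0.1934 mm
δ = Σδ_i = 1.068 mm.

1.07 mm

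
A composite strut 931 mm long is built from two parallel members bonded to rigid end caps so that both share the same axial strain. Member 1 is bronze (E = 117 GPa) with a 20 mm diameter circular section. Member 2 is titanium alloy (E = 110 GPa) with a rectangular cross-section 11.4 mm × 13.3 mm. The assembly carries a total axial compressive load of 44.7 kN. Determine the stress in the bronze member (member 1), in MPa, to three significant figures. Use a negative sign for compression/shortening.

-97.9 MPa

A_1 = 314.2 mm².
A_2 = 151.6 mm².
Equal strain + equilibrium ⇒ each member carries load in proportion to AE: A₁E₁ = 36760000 N, A₂E₂ = 16680000 N, ΣAE = 53430000 N.
σ₁ = P·E₁/ΣAE = -44700·117000/53430000 = -97.87 MPa.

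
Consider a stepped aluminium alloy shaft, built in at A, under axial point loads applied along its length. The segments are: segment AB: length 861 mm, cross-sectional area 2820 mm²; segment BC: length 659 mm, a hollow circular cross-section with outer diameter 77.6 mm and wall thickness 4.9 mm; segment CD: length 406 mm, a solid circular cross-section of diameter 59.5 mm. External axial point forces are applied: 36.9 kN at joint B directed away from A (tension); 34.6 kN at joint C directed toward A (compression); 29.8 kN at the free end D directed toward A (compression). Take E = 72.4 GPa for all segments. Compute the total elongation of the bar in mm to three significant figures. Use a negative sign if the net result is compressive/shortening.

-0.700 mm

Internal axial forces (sectioning from the free end, tension +): N_CD = -29.8 kN, N_BC = -64.4 kN, N_AB = -27.5 kN.
A_BC = 1119 mm².
A_CD = 2781 mm².
δ_AB = -27500·861/(2820·72400) = -0.116 mm
δ_BC = -64400·659/(1119·72400) = -0.5238 mm
δ_CD = -29800·406/(2781·72400) = -0.0601 mm
δ = Σδ_i = -0.6999 mm.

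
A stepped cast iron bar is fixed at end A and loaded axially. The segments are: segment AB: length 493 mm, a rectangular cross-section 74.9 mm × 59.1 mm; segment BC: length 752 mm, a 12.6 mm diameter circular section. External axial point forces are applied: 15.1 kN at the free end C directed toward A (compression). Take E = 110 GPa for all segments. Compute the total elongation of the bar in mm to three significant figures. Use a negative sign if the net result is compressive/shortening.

-0.843 mm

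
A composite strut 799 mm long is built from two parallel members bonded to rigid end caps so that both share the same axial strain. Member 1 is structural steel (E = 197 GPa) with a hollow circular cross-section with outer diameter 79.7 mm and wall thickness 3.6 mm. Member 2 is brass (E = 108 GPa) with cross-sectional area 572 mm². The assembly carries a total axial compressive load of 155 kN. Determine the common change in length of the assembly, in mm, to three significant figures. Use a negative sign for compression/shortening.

A_1 = 860.7 mm².
Equal strain + equilibrium ⇒ each member carries load in proportion to AE: A₁E₁ = 169600000 N, A₂E₂ = 61780000 N, ΣAE = 231300000 N.
δ = PL/ΣAE = -155000·799/231300000 = -0.5354 mm.

-0.535 mm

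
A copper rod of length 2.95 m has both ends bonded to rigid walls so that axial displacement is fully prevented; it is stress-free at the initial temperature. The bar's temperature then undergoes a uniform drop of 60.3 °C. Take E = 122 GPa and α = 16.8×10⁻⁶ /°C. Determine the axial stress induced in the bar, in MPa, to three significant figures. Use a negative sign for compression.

124 MPa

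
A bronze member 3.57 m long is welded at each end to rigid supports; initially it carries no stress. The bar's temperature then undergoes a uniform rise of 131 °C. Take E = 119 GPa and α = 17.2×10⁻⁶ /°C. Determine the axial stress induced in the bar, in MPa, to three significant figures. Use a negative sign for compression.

-268 MPa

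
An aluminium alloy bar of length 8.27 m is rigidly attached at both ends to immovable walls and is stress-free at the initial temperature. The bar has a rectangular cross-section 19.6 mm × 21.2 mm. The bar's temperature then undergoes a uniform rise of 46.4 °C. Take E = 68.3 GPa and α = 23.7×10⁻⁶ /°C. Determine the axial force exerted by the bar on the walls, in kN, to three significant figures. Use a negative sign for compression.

Free thermal expansion αLΔT = 23.7e-6 · 8270 · 46.4 = 9.094 mm.
The walls impose strain ε = −(9.094)/8270 = -1.0997e-03; σ = Eε = 68300 · -1.0997e-03 = -75.11 MPa.
Wall reaction R = σ·A = -75.11·415.5 = -31210 N = -31.21 kN.

-31.2 kN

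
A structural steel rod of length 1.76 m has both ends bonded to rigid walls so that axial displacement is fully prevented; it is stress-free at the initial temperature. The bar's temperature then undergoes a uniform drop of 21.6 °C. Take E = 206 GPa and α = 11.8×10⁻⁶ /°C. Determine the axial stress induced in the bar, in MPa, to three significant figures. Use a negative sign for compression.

Free thermal expansion αLΔT = 11.8e-6 · 1760 · -21.6 = -0.4486 mm.
The walls impose strain ε = −(-0.4486)/1760 = 2.5488e-04; σ = Eε = 206000 · 2.5488e-04 = 52.51 MPa.

52.5 MPa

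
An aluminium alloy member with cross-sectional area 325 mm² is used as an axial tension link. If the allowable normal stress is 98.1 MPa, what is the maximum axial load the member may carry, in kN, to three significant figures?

P_max = σ_allow · A = 98.1 · 325 = 31880 N = 31.88 kN.

31.9 kN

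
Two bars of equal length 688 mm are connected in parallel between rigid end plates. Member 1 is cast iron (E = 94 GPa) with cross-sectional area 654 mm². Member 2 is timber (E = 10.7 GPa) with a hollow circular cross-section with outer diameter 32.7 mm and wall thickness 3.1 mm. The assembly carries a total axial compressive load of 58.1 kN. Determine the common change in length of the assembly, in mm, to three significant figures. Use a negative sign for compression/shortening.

-0.619 mm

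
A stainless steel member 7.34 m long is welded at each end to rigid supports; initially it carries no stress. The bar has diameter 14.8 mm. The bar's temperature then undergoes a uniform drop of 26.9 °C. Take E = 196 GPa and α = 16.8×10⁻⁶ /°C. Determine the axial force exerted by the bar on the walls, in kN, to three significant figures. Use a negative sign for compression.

Free thermal expansion αLΔT = 16.8e-6 · 7340 · -26.9 = -3.317 mm.
The walls impose strain ε = −(-3.317)/7340 = 4.5192e-04; σ = Eε = 196000 · 4.5192e-04 = 88.58 MPa.
Wall reaction R = σ·A = 88.58·172 = 15240 N = 15.24 kN.

15.2 kN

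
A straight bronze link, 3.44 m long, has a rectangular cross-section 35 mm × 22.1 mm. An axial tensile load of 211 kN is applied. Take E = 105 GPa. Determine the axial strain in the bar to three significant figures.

0.00260

A = 773.5 mm².
σ = N/A = 272.8 MPa; ε = σ/E = 272.8/105000 = 2.598e-03.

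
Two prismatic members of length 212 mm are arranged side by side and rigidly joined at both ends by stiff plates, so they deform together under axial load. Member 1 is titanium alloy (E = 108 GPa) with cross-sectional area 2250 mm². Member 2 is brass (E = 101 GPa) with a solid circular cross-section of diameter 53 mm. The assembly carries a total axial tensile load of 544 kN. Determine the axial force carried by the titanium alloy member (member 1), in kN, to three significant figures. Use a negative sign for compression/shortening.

A_2 = 2206 mm².
Equal strain + equilibrium ⇒ each member carries load in proportion to AE: A₁E₁ = 243000000 N, A₂E₂ = 222800000 N, ΣAE = 465800000 N.
F₁ = P·A₁E₁/ΣAE = 544000·243000000/465800000 = 283800 N.

284 kN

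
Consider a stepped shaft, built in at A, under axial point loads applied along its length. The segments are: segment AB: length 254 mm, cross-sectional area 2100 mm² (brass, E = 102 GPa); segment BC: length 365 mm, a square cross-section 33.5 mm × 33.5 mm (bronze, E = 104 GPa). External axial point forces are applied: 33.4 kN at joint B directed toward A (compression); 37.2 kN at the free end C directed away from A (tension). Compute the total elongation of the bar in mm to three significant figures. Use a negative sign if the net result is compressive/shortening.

0.121 mm

Internal axial forces (sectioning from the free end, tension +): N_BC = 37.2 kN, N_AB = 3.8 kN.
A_BC = 1122 mm².
δ_AB = 3800·254/(2100·102000) = 0.004506 mm
δ_BC = 37200·365/(1122·104000) = 0.1163 mm
δ = Σδ_i = 0.1208 mm.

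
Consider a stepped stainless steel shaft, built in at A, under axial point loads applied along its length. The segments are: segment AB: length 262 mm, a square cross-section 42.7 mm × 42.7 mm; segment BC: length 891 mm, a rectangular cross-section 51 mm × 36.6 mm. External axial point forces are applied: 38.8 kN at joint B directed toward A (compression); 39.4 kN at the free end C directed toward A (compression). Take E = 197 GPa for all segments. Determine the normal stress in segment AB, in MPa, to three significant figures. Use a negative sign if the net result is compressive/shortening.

Internal axial forces (sectioning from the free end, tension +): N_BC = -39.4 kN, N_AB = -78.2 kN.
A_AB = 1823 mm².
σ_AB = N_AB/A_AB = -78200/1823 = -42.89 MPa.

-42.9 MPa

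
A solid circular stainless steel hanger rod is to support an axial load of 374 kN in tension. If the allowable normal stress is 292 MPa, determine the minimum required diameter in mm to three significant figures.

40.4 mm

Required area A ≥ P/σ_allow = 374000/292 = 1281 mm².
For a solid circular section, d ≥ √(4A/π) = 40.38 mm.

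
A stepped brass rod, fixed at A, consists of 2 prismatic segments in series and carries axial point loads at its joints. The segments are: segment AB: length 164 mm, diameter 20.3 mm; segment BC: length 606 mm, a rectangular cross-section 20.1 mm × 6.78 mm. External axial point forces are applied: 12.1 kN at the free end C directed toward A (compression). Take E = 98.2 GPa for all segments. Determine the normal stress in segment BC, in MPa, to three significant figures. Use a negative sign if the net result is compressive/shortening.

-88.8 MPa

Internal axial forces (sectioning from the free end, tension +): N_BC = -12.1 kN, N_AB = -12.1 kN.
A_BC = 136.3 mm².
σ_BC = N_BC/A_BC = -12100/136.3 = -88.79 MPa.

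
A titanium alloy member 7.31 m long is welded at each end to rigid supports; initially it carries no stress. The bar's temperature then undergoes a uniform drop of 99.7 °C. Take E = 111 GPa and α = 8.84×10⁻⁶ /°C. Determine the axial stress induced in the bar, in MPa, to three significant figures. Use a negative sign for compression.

97.8 MPa

Free thermal expansion αLΔT = 8.84e-6 · 7310 · -99.7 = -6.443 mm.
The walls impose strain ε = −(-6.443)/7310 = 8.8135e-04; σ = Eε = 111000 · 8.8135e-04 = 97.83 MPa.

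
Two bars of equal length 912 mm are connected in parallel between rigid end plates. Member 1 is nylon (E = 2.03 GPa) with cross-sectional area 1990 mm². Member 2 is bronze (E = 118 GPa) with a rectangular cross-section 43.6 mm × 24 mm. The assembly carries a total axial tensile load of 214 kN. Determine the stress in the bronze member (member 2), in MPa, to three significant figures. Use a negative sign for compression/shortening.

A_2 = 1046 mm².
Equal strain + equilibrium ⇒ each member carries load in proportion to AE: A₁E₁ = 4040000 N, A₂E₂ = 123500000 N, ΣAE = 127500000 N.
σ₂ = P·E₂/ΣAE = 214000·118000/127500000 = 198 MPa.

198 MPa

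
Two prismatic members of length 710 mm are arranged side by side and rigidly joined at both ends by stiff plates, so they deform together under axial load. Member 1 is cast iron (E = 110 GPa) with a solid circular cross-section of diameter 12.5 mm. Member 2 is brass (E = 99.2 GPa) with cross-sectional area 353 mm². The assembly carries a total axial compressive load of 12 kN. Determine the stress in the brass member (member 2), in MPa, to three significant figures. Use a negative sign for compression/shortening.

A_1 = 122.7 mm².
Equal strain + equilibrium ⇒ each member carries load in proportion to AE: A₁E₁ = 13500000 N, A₂E₂ = 35020000 N, ΣAE = 48520000 N.
σ₂ = P·E₂/ΣAE = -12000·99200/48520000 = -24.54 MPa.

-24.5 MPa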